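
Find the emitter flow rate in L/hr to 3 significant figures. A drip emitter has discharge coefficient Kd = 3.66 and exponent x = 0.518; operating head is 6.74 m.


Approach: apply the emitter characteristic equation, q = Kd * h^x.
q = 3.66 * 6.74^0.518 = 9.83 L/hr
Therefore the emitter flow rate = 9.83 L/hr.


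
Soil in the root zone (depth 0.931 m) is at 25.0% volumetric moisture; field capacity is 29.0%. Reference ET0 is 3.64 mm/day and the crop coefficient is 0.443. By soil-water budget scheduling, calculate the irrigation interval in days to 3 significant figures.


Approach: apply soil-water budget scheduling, SMD = (FC-theta)/100*depth*1000; ETc = ET0*Kc; interval = SMD/ETc.
Step 1 — soil moisture deficit:
  SMD = (29.0 - 25.0)/100 * 0.931 * 1000 = 37.240 mm
Step 2 — daily crop ET (ETc = ET0*Kc):
  ETc = 3.64 * 0.443 = 1.6125 mm/day
Step 3 — irrigation interval (SMD/ETc):
  interval = 37.240 / 1.6125 = 23.1 days
Therefore the irrigation interval = 23.1 days.


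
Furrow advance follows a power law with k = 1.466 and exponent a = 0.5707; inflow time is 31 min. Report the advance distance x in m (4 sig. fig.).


Approach: apply the power-law advance function, x = k*t^a.
x = 1.466 * 31^0.5707 = 10.41 m
Therefore the advance distance x = 10.41 m.


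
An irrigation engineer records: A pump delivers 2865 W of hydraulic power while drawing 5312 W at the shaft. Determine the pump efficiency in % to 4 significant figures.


Approach: apply the efficiency ratio, eta = (P_out/P_in)*100.
eta = (2865 / 5312) * 100 = 53.93 %
Therefore the pump efficiency = 53.93 %.


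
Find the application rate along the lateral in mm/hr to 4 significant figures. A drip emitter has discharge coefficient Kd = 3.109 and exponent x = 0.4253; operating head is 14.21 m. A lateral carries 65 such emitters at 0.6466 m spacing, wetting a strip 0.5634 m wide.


Approach: apply the emitter equation with a lateral mass balance, q = Kd*h^x; Q = n*q; rate = Q/(n*spacing*width).
Step 1 — single emitter flow (q = Kd*h^x):
  q = 3.109 * 14.21^0.4253 = 9.61212 L/hr
Step 2 — total lateral flow: Q = 65 * 9.61212 = 624.788 L/hr
Step 3 — wetted area: A = 65 * 0.6466 * 0.5634 = 23.6791 m^2
Step 4 — application rate: Q/A = 624.788/23.6791 = 26.39 mm/hr
Therefore the application rate along the lateral = 26.39 mm/hr.


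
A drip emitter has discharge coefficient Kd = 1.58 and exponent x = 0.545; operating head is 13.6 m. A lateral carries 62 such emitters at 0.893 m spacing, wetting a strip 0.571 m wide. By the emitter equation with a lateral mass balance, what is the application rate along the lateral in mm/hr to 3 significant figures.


Approach: apply the emitter equation with a lateral mass balance, q = Kd*h^x; Q = n*q; rate = Q/(n*spacing*width).
Step 1 — single emitter flow (q = Kd*h^x):
  q = 1.58 * 13.6^0.545 = 6.5529 L/hr
Step 2 — total lateral flow: Q = 62 * 6.5529 = 406.28 L/hr
Step 3 — wetted area: A = 62 * 0.893 * 0.571 = 31.614 m^2
Step 4 — application rate: Q/A = 406.28/31.614 = 12.9 mm/hr
Therefore the application rate along the lateral = 12.9 mm/hr.


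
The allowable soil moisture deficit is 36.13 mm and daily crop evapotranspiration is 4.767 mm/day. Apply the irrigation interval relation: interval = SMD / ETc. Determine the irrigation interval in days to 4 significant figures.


interval = 36.13 / 4.767 = 7.579 days
Therefore the irrigation interval = 7.579 days.


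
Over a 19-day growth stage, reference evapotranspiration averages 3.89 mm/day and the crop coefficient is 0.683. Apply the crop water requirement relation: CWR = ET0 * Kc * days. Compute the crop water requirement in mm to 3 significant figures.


CWR = 3.89 * 0.683 * 19 = 50.5 mm
Therefore the crop water requirement = 50.5 mm.


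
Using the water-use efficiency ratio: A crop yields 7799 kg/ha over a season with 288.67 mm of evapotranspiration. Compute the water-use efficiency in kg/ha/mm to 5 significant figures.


Approach: apply the water-use efficiency ratio, WUE = yield/ET.
WUE = 7799 / 288.67 = 27.017 kg/ha/mm
Therefore the water-use efficiency = 27.017 kg/ha/mm.


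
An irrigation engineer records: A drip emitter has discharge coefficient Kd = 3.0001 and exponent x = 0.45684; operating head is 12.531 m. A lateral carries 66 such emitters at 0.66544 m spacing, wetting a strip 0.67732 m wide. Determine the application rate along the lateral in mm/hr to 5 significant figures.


Approach: apply the emitter equation with a lateral mass balance, q = Kd*h^x; Q = n*q; rate = Q/(n*spacing*width).
Step 1 — single emitter flow (q = Kd*h^x):
  q = 3.0001 * 12.531^0.45684 = 9.522249 L/hr
Step 2 — total lateral flow: Q = 66 * 9.522249 = 628.4684 L/hr
Step 3 — wetted area: A = 66 * 0.66544 * 0.67732 = 29.74724 m^2
Step 4 — application rate: Q/A = 628.4684/29.74724 = 21.127 mm/hr
Therefore the application rate along the lateral = 21.127 mm/hr.


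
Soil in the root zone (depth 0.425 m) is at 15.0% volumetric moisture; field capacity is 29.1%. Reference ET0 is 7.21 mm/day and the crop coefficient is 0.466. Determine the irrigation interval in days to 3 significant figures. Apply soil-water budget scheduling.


Approach: apply soil-water budget scheduling, SMD = (FC-theta)/100*depth*1000; ETc = ET0*Kc; interval = SMD/ETc.
Step 1 — soil moisture deficit:
  SMD = (29.1 - 15.0)/100 * 0.425 * 1000 = 59.925 mm
Step 2 — daily crop ET (ETc = ET0*Kc):
  ETc = 7.21 * 0.466 = 3.3599 mm/day
Step 3 — irrigation interval (SMD/ETc):
  interval = 59.925 / 3.3599 = 17.8 days
Therefore the irrigation interval = 17.8 days.


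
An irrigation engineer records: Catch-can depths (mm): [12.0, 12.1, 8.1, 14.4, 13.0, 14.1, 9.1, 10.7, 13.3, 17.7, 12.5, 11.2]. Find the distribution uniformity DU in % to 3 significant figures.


Approach: apply the low-quarter distribution uniformity, DU = (mean of lowest quarter of readings / overall mean)*100.
sorted lowest 3 of 12: [8.1, 9.1, 10.7] -> mean = 9.3000 mm
overall mean = 12.350 mm
DU = (9.3000/12.350)*100 = 75.3 %
Therefore the distribution uniformity DU = 75.3 %.


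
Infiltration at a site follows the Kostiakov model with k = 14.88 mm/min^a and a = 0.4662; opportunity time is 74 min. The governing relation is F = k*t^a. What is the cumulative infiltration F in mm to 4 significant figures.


F = 14.88 * 74^0.4662 = 110.7 mm
Therefore the cumulative infiltration F = 110.7 mm.


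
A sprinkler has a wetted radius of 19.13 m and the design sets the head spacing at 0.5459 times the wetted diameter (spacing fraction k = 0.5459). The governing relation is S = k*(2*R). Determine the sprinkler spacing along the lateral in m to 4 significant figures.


S = 0.5459 * (2 * 19.13) = 20.89 m
Therefore the sprinkler spacing along the lateral = 20.89 m.


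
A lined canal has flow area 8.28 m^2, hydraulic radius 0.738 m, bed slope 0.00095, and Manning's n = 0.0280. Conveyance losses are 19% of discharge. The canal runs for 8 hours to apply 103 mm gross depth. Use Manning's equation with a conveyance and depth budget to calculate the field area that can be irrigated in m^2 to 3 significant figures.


Approach: apply Manning's equation with a conveyance and depth budget, Q = (1/n)*A*R^(2/3)*S^(1/2); Q_field = Q*(1-loss); Area = Q_field*t/(d/1000).
Step 1 — canal discharge (Manning's equation):
  Q = (1/0.0280) * 8.28 * 0.738^(2/3) * 0.00095^(1/2) = 7.4434 m^3/s
Step 2 — delivered flow: Q_field = 7.4434*(1 - 19/100) = 6.0292 m^3/s
Step 3 — volume delivered: V = 6.0292 * 8*3600 = 173640 m^3
Step 4 — area served: A = V / (depth/1000) = 173640 / 0.103 = 1690000 m^2
Therefore the field area that can be irrigated = 1690000 m^2.


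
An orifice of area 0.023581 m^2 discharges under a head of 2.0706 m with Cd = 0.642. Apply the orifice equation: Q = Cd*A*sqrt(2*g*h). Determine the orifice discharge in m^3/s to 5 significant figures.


Q = 0.642 * 0.023581 * sqrt(2*9.81*2.0706) = 0.096493 m^3/s
Therefore the orifice discharge = 0.096493 m^3/s.


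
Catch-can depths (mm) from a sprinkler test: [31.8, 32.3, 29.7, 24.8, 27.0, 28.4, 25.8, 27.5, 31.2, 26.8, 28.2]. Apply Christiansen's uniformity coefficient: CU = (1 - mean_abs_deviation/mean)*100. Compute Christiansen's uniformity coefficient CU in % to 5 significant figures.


mean = 28.50000 mm
mean |d_i - mean| = 2.000000 mm
CU = (1 - 2.000000/28.50000)*100 = 92.982 %
Therefore Christiansen's uniformity coefficient CU = 92.982 %.


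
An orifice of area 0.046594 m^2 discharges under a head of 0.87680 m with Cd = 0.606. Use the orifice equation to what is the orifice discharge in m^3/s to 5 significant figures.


Approach: apply the orifice equation, Q = Cd*A*sqrt(2*g*h).
Q = 0.606 * 0.046594 * sqrt(2*9.81*0.87680) = 0.11711 m^3/s
Therefore the orifice discharge = 0.11711 m^3/s.


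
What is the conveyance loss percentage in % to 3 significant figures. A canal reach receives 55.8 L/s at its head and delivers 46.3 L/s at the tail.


Approach: apply the conveyance loss ratio, loss% = ((Q_head - Q_tail)/Q_head)*100.
loss = ((55.8 - 46.3)/55.8)*100 = 17.0 %
Therefore the conveyance loss percentage = 17.0 %.


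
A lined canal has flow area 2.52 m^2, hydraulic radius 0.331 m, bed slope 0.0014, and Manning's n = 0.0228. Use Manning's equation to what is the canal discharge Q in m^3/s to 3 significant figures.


Approach: apply Manning's equation, Q = (1/n)*A*R^(2/3)*S^(1/2).
Q = (1/0.0228) * 2.52 * 0.331^(2/3) * 0.0014^(1/2) = 1.98 m^3/s
Therefore the canal discharge Q = 1.98 m^3/s.


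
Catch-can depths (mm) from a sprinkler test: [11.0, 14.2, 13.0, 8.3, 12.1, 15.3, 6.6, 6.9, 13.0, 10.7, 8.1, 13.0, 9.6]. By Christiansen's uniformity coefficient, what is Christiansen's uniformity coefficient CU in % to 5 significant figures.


Approach: apply Christiansen's uniformity coefficient, CU = (1 - mean_abs_deviation/mean)*100.
mean = 10.90769 mm
mean |d_i - mean| = 2.345562 mm
CU = (1 - 2.345562/10.90769)*100 = 78.496 %
Therefore Christiansen's uniformity coefficient CU = 78.496 %.


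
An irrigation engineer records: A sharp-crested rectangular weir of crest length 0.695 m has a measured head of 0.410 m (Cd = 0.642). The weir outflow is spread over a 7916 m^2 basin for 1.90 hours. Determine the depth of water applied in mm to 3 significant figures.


Approach: apply the rectangular weir equation with a volume-to-depth conversion, Q = (2/3)*Cd*L*sqrt(2g)*H^1.5; d = Q*t/A * 1000.
Step 1 — weir discharge:
  Q = (2/3)*0.642*0.695*sqrt(2*9.81)*0.410^1.5 = 0.34590 m^3/s
Step 2 — volume: V = 0.34590 * 1.90*3600 = 2366.0 m^3
Step 3 — depth: d = V/A * 1000 = 2366.0/7916 * 1000 = 299 mm
Therefore the depth of water applied = 299 mm.


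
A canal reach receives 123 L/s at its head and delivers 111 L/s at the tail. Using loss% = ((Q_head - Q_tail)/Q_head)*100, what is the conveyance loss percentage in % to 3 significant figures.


loss = ((123 - 111)/123)*100 = 9.76 %
Therefore the conveyance loss percentage = 9.76 %.


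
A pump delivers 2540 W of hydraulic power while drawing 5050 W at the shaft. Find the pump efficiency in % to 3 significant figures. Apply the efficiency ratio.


Approach: apply the efficiency ratio, eta = (P_out/P_in)*100.
eta = (2540 / 5050) * 100 = 50.3 %
Therefore the pump efficiency = 50.3 %.


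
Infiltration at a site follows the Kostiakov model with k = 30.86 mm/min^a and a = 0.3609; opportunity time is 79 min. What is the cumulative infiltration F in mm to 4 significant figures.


Approach: apply the Kostiakov infiltration equation, F = k*t^a.
F = 30.86 * 79^0.3609 = 149.4 mm
Therefore the cumulative infiltration F = 149.4 mm.


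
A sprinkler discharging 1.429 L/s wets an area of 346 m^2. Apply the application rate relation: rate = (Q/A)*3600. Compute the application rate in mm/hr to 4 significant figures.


rate = (1.429 / 346) * 3600 = 14.87 mm/hr
Therefore the application rate = 14.87 mm/hr.


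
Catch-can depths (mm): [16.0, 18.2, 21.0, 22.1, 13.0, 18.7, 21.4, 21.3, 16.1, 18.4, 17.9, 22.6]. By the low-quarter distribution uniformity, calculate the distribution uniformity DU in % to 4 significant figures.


Approach: apply the low-quarter distribution uniformity, DU = (mean of lowest quarter of readings / overall mean)*100.
sorted lowest 3 of 12: [13.0, 16.0, 16.1] -> mean = 15.0333 mm
overall mean = 18.8917 mm
DU = (15.0333/18.8917)*100 = 79.58 %
Therefore the distribution uniformity DU = 79.58 %.


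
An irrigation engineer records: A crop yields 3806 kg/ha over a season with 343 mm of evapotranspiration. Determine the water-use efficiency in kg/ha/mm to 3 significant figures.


Approach: apply the water-use efficiency ratio, WUE = yield/ET.
WUE = 3806 / 343 = 11.1 kg/ha/mm
Therefore the water-use efficiency = 11.1 kg/ha/mm.


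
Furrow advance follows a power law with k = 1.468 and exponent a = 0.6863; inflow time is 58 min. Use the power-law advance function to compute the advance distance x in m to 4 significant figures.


Approach: apply the power-law advance function, x = k*t^a.
x = 1.468 * 58^0.6863 = 23.82 m
Therefore the advance distance x = 23.82 m.


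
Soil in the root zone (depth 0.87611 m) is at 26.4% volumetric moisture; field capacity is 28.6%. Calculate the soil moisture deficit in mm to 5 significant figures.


Approach: apply the soil moisture deficit relation, SMD = (FC - theta)/100 * depth * 1000.
SMD = (28.6 - 26.4)/100 * 0.87611 * 1000 = 19.274 mm
Therefore the soil moisture deficit = 19.274 mm.


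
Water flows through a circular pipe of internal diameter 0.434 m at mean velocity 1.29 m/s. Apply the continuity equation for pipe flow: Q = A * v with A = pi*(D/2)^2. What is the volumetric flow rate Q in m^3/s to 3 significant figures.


A = pi*(0.434/2)^2 = 0.14793 m^2
Q = 0.14793 * 1.29 = 0.191 m^3/s
Therefore the volumetric flow rate Q = 0.191 m^3/s.


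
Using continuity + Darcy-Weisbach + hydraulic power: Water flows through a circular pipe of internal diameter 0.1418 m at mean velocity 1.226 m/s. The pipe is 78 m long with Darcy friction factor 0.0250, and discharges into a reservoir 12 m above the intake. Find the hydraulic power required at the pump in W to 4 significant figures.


Approach: apply continuity + Darcy-Weisbach + hydraulic power, Q = A*v; hf = f*(L/D)*(v^2/(2g)); H = static + hf; P = rho*g*Q*H.
Step 1 — flow rate (continuity, Q = A*v):
  A = pi*(0.1418/2)^2 = 0.0157922 m^2
  Q = 0.0157922 * 1.226 = 0.0193612 m^3/s
Step 2 — friction head loss (Darcy-Weisbach):
  hf = 0.0250 * (78/0.1418) * (1.226^2 / (2*9.81))
  hf = 1.05351 m
Step 3 — total head: H = 12 + 1.05351 = 13.0535 m
Step 4 — hydraulic power (P = rho*g*Q*H):
  P = 1000 * 9.81 * 0.0193612 * 13.0535 = 2479 W
Therefore the hydraulic power required at the pump = 2479 W.


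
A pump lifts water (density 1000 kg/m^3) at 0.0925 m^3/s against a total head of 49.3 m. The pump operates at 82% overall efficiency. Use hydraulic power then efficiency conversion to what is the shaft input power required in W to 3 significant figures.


Approach: apply hydraulic power then efficiency conversion, P = rho*g*Q*H; P_in = P/eta.
Step 1 — hydraulic power (P = rho*g*Q*H):
  P = 1000 * 9.81 * 0.0925 * 49.3 = 44736 W
Step 2 — input power: P_in = P/eta = 44736 / 0.82 = 54600 W
Therefore the shaft input power required = 54600 W.


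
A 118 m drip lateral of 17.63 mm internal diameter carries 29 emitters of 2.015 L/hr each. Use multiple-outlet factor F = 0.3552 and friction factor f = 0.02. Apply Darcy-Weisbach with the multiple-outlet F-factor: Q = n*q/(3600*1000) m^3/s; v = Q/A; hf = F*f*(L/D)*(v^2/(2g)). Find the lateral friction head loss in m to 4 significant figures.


Q = 29*2.015/(3600*1000) = 1.62319e-05 m^3/s
A = pi*(17.63e-3/2)^2 = 2.44115e-04 m^2, so v = Q/A = 0.0664930 m/s
hf = 0.3552*0.02*(118/0.01763)*(0.0664930^2/(2*9.81)) = 0.01071 m
Therefore the lateral friction head loss = 0.01071 m.


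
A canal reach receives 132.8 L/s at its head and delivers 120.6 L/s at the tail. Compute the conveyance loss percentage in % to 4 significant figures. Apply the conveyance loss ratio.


Approach: apply the conveyance loss ratio, loss% = ((Q_head - Q_tail)/Q_head)*100.
loss = ((132.8 - 120.6)/132.8)*100 = 9.187 %
Therefore the conveyance loss percentage = 9.187 %.


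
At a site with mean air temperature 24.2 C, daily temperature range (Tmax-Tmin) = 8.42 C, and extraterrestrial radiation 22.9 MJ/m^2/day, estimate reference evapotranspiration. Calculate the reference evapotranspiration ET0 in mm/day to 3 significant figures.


Approach: apply the Hargreaves-Samani method, ET0 = 0.0023*(Tmean+17.8)*sqrt(Tmax-Tmin)*0.408*Ra.
ET0 = 0.0023*(24.2+17.8)*sqrt(8.42)*0.408*22.9 = 2.62 mm/day
Therefore the reference evapotranspiration ET0 = 2.62 mm/day.


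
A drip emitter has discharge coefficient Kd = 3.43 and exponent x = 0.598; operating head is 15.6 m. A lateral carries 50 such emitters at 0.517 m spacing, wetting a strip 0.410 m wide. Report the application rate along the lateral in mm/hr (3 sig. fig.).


Approach: apply the emitter equation with a lateral mass balance, q = Kd*h^x; Q = n*q; rate = Q/(n*spacing*width).
Step 1 — single emitter flow (q = Kd*h^x):
  q = 3.43 * 15.6^0.598 = 17.733 L/hr
Step 2 — total lateral flow: Q = 50 * 17.733 = 886.65 L/hr
Step 3 — wetted area: A = 50 * 0.517 * 0.410 = 10.598 m^2
Step 4 — application rate: Q/A = 886.65/10.598 = 83.7 mm/hr
Therefore the application rate along the lateral = 83.7 mm/hr.


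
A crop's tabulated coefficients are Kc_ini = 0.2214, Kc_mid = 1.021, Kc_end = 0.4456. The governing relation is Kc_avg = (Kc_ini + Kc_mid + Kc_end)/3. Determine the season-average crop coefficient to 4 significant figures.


Kc_avg = (0.2214 + 1.021 + 0.4456)/3 = 0.5627
Therefore the season-average crop coefficient = 0.5627.


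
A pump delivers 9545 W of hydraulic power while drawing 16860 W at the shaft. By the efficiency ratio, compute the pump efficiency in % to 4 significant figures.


Approach: apply the efficiency ratio, eta = (P_out/P_in)*100.
eta = (9545 / 16860) * 100 = 56.61 %
Therefore the pump efficiency = 56.61 %.


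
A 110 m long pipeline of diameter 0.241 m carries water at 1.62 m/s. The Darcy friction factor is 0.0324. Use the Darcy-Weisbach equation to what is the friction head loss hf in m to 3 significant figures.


Approach: apply the Darcy-Weisbach equation, hf = f*(L/D)*(v^2/(2g)).
hf = 0.0324 * (110/0.241) * (1.62^2 / (2*9.81))
hf = 1.98 m
Therefore the friction head loss hf = 1.98 m.


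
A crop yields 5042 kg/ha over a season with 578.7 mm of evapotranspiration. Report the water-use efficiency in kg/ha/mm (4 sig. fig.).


Approach: apply the water-use efficiency ratio, WUE = yield/ET.
WUE = 5042 / 578.7 = 8.713 kg/ha/mm
Therefore the water-use efficiency = 8.713 kg/ha/mm.


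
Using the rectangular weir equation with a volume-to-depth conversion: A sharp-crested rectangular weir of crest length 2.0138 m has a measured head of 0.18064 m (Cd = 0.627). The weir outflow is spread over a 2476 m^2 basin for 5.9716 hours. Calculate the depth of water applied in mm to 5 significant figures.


Approach: apply the rectangular weir equation with a volume-to-depth conversion, Q = (2/3)*Cd*L*sqrt(2g)*H^1.5; d = Q*t/A * 1000.
Step 1 — weir discharge:
  Q = (2/3)*0.627*2.0138*sqrt(2*9.81)*0.18064^1.5 = 0.2862615 m^3/s
Step 2 — volume: V = 0.2862615 * 5.9716*3600 = 6153.982 m^3
Step 3 — depth: d = V/A * 1000 = 6153.982/2476 * 1000 = 2485.5 mm
Therefore the depth of water applied = 2485.5 mm.


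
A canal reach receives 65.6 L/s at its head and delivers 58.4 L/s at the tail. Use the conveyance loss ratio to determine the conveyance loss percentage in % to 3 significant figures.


Approach: apply the conveyance loss ratio, loss% = ((Q_head - Q_tail)/Q_head)*100.
loss = ((65.6 - 58.4)/65.6)*100 = 11.0 %
Therefore the conveyance loss percentage = 11.0 %.


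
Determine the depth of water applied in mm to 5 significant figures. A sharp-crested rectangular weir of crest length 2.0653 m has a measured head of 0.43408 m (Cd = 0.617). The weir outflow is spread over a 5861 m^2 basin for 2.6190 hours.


Approach: apply the rectangular weir equation with a volume-to-depth conversion, Q = (2/3)*Cd*L*sqrt(2g)*H^1.5; d = Q*t/A * 1000.
Step 1 — weir discharge:
  Q = (2/3)*0.617*2.0653*sqrt(2*9.81)*0.43408^1.5 = 1.076171 m^3/s
Step 2 — volume: V = 1.076171 * 2.6190*3600 = 10146.57 m^3
Step 3 — depth: d = V/A * 1000 = 10146.57/5861 * 1000 = 1731.2 mm
Therefore the depth of water applied = 1731.2 mm.


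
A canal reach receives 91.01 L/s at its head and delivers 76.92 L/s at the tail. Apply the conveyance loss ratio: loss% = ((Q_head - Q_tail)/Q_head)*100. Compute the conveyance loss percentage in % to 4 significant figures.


loss = ((91.01 - 76.92)/91.01)*100 = 15.48 %
Therefore the conveyance loss percentage = 15.48 %.


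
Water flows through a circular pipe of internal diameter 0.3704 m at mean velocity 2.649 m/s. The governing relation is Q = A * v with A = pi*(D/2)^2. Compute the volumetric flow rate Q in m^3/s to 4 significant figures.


A = pi*(0.3704/2)^2 = 0.107754 m^2
Q = 0.107754 * 2.649 = 0.2854 m^3/s
Therefore the volumetric flow rate Q = 0.2854 m^3/s.


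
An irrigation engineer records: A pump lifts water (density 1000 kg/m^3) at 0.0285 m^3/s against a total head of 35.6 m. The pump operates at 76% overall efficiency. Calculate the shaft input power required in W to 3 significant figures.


Approach: apply hydraulic power then efficiency conversion, P = rho*g*Q*H; P_in = P/eta.
Step 1 — hydraulic power (P = rho*g*Q*H):
  P = 1000 * 9.81 * 0.0285 * 35.6 = 9953.2 W
Step 2 — input power: P_in = P/eta = 9953.2 / 0.76 = 13100 W
Therefore the shaft input power required = 13100 W.


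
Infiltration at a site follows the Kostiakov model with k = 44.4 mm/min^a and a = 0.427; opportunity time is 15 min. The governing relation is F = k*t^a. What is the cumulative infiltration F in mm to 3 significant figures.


F = 44.4 * 15^0.427 = 141 mm
Therefore the cumulative infiltration F = 141 mm.


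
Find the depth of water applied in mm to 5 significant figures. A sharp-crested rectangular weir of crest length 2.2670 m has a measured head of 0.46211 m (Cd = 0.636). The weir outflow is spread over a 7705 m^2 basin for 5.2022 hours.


Approach: apply the rectangular weir equation with a volume-to-depth conversion, Q = (2/3)*Cd*L*sqrt(2g)*H^1.5; d = Q*t/A * 1000.
Step 1 — weir discharge:
  Q = (2/3)*0.636*2.2670*sqrt(2*9.81)*0.46211^1.5 = 1.337473 m^3/s
Step 2 — volume: V = 1.337473 * 5.2022*3600 = 25048.08 m^3
Step 3 — depth: d = V/A * 1000 = 25048.08/7705 * 1000 = 3250.9 mm
Therefore the depth of water applied = 3250.9 mm.


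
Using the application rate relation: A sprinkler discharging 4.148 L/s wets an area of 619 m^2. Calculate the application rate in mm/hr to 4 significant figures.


Approach: apply the application rate relation, rate = (Q/A)*3600.
rate = (4.148 / 619) * 3600 = 24.12 mm/hr
Therefore the application rate = 24.12 mm/hr.


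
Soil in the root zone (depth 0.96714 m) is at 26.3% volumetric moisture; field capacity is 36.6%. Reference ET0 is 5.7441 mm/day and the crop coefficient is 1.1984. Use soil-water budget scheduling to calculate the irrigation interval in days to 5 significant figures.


Approach: apply soil-water budget scheduling, SMD = (FC-theta)/100*depth*1000; ETc = ET0*Kc; interval = SMD/ETc.
Step 1 — soil moisture deficit:
  SMD = (36.6 - 26.3)/100 * 0.96714 * 1000 = 99.61542 mm
Step 2 — daily crop ET (ETc = ET0*Kc):
  ETc = 5.7441 * 1.1984 = 6.883729 mm/day
Step 3 — irrigation interval (SMD/ETc):
  interval = 99.61542 / 6.883729 = 14.471 days
Therefore the irrigation interval = 14.471 days.


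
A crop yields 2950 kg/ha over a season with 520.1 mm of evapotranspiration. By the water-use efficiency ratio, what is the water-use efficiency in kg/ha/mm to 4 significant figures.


Approach: apply the water-use efficiency ratio, WUE = yield/ET.
WUE = 2950 / 520.1 = 5.672 kg/ha/mm
Therefore the water-use efficiency = 5.672 kg/ha/mm.


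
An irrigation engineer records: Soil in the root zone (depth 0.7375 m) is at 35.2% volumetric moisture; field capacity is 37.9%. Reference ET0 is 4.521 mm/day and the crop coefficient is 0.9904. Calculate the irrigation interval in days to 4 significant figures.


Approach: apply soil-water budget scheduling, SMD = (FC-theta)/100*depth*1000; ETc = ET0*Kc; interval = SMD/ETc.
Step 1 — soil moisture deficit:
  SMD = (37.9 - 35.2)/100 * 0.7375 * 1000 = 19.9125 mm
Step 2 — daily crop ET (ETc = ET0*Kc):
  ETc = 4.521 * 0.9904 = 4.47760 mm/day
Step 3 — irrigation interval (SMD/ETc):
  interval = 19.9125 / 4.47760 = 4.447 days
Therefore the irrigation interval = 4.447 days.


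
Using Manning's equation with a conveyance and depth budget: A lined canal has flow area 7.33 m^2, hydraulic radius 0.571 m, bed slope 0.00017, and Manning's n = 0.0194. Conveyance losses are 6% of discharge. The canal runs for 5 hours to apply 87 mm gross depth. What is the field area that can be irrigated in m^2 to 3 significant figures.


Approach: apply Manning's equation with a conveyance and depth budget, Q = (1/n)*A*R^(2/3)*S^(1/2); Q_field = Q*(1-loss); Area = Q_field*t/(d/1000).
Step 1 — canal discharge (Manning's equation):
  Q = (1/0.0194) * 7.33 * 0.571^(2/3) * 0.00017^(1/2) = 3.3907 m^3/s
Step 2 — delivered flow: Q_field = 3.3907*(1 - 6/100) = 3.1872 m^3/s
Step 3 — volume delivered: V = 3.1872 * 5*3600 = 57370 m^3
Step 4 — area served: A = V / (depth/1000) = 57370 / 0.087 = 659000 m^2
Therefore the field area that can be irrigated = 659000 m^2.


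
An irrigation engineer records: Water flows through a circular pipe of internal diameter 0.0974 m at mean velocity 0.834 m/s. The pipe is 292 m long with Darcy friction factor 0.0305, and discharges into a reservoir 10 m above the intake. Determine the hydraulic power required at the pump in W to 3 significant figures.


Approach: apply continuity + Darcy-Weisbach + hydraulic power, Q = A*v; hf = f*(L/D)*(v^2/(2g)); H = static + hf; P = rho*g*Q*H.
Step 1 — flow rate (continuity, Q = A*v):
  A = pi*(0.0974/2)^2 = 0.0074509 m^2
  Q = 0.0074509 * 0.834 = 0.0062140 m^3/s
Step 2 — friction head loss (Darcy-Weisbach):
  hf = 0.0305 * (292/0.0974) * (0.834^2 / (2*9.81))
  hf = 3.2416 m
Step 3 — total head: H = 10 + 3.2416 = 13.242 m
Step 4 — hydraulic power (P = rho*g*Q*H):
  P = 1000 * 9.81 * 0.0062140 * 13.242 = 807 W
Therefore the hydraulic power required at the pump = 807 W.


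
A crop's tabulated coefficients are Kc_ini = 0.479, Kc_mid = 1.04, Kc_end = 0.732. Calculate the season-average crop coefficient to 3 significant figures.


Approach: apply a simple seasonal average, Kc_avg = (Kc_ini + Kc_mid + Kc_end)/3.
Kc_avg = (0.479 + 1.04 + 0.732)/3 = 0.750
Therefore the season-average crop coefficient = 0.750.


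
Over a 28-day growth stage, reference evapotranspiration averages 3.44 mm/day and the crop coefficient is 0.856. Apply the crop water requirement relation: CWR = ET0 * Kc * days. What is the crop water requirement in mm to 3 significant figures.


CWR = 3.44 * 0.856 * 28 = 82.4 mm
Therefore the crop water requirement = 82.4 mm.


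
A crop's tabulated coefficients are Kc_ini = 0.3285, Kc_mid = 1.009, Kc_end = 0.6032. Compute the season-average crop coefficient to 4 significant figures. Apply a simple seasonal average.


Approach: apply a simple seasonal average, Kc_avg = (Kc_ini + Kc_mid + Kc_end)/3.
Kc_avg = (0.3285 + 1.009 + 0.6032)/3 = 0.6469
Therefore the season-average crop coefficient = 0.6469.


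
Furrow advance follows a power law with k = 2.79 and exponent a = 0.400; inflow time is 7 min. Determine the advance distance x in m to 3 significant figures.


Approach: apply the power-law advance function, x = k*t^a.
x = 2.79 * 7^0.400 = 6.08 m
Therefore the advance distance x = 6.08 m.


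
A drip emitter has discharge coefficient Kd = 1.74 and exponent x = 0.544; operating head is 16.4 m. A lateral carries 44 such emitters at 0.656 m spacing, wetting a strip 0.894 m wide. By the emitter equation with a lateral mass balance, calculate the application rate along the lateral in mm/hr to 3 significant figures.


Approach: apply the emitter equation with a lateral mass balance, q = Kd*h^x; Q = n*q; rate = Q/(n*spacing*width).
Step 1 — single emitter flow (q = Kd*h^x):
  q = 1.74 * 16.4^0.544 = 7.9694 L/hr
Step 2 — total lateral flow: Q = 44 * 7.9694 = 350.65 L/hr
Step 3 — wetted area: A = 44 * 0.656 * 0.894 = 25.804 m^2
Step 4 — application rate: Q/A = 350.65/25.804 = 13.6 mm/hr
Therefore the application rate along the lateral = 13.6 mm/hr.


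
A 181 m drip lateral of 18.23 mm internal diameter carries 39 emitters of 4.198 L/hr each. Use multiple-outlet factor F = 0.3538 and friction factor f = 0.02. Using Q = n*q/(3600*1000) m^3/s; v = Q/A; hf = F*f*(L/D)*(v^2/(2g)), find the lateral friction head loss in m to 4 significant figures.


Q = 39*4.198/(3600*1000) = 4.54783e-05 m^3/s
A = pi*(18.23e-3/2)^2 = 2.61014e-04 m^2, so v = Q/A = 0.174237 m/s
hf = 0.3538*0.02*(181/0.01823)*(0.174237^2/(2*9.81)) = 0.1087 m
Therefore the lateral friction head loss = 0.1087 m.


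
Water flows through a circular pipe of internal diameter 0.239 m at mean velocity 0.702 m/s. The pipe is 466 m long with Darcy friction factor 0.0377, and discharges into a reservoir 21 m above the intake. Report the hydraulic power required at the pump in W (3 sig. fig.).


Approach: apply continuity + Darcy-Weisbach + hydraulic power, Q = A*v; hf = f*(L/D)*(v^2/(2g)); H = static + hf; P = rho*g*Q*H.
Step 1 — flow rate (continuity, Q = A*v):
  A = pi*(0.239/2)^2 = 0.044863 m^2
  Q = 0.044863 * 0.702 = 0.031494 m^3/s
Step 2 — friction head loss (Darcy-Weisbach):
  hf = 0.0377 * (466/0.239) * (0.702^2 / (2*9.81))
  hf = 1.8463 m
Step 3 — total head: H = 21 + 1.8463 = 22.846 m
Step 4 — hydraulic power (P = rho*g*Q*H):
  P = 1000 * 9.81 * 0.031494 * 22.846 = 7060 W
Therefore the hydraulic power required at the pump = 7060 W.


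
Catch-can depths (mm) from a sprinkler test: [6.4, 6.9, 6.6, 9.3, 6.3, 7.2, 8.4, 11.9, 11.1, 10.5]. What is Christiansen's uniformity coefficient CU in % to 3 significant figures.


Approach: apply Christiansen's uniformity coefficient, CU = (1 - mean_abs_deviation/mean)*100.
mean = 8.4600 mm
mean |d_i - mean| = 1.7920 mm
CU = (1 - 1.7920/8.4600)*100 = 78.8 %
Therefore Christiansen's uniformity coefficient CU = 78.8 %.


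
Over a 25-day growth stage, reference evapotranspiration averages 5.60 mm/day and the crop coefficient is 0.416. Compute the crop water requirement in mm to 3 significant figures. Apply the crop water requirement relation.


Approach: apply the crop water requirement relation, CWR = ET0 * Kc * days.
CWR = 5.60 * 0.416 * 25 = 58.2 mm
Therefore the crop water requirement = 58.2 mm.


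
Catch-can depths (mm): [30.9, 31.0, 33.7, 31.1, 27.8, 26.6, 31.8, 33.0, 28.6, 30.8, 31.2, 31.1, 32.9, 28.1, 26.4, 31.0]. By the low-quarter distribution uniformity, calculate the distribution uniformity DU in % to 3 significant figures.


Approach: apply the low-quarter distribution uniformity, DU = (mean of lowest quarter of readings / overall mean)*100.
sorted lowest 4 of 16: [26.4, 26.6, 27.8, 28.1] -> mean = 27.225 mm
overall mean = 30.375 mm
DU = (27.225/30.375)*100 = 89.6 %
Therefore the distribution uniformity DU = 89.6 %.


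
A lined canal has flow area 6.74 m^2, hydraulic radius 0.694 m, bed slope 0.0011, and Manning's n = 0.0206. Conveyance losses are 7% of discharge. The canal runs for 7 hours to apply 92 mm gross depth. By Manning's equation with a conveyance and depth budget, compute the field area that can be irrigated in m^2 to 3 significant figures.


Approach: apply Manning's equation with a conveyance and depth budget, Q = (1/n)*A*R^(2/3)*S^(1/2); Q_field = Q*(1-loss); Area = Q_field*t/(d/1000).
Step 1 — canal discharge (Manning's equation):
  Q = (1/0.0206) * 6.74 * 0.694^(2/3) * 0.0011^(1/2) = 8.5061 m^3/s
Step 2 — delivered flow: Q_field = 8.5061*(1 - 7/100) = 7.9106 m^3/s
Step 3 — volume delivered: V = 7.9106 * 7*3600 = 199350 m^3
Step 4 — area served: A = V / (depth/1000) = 199350 / 0.092 = 2170000 m^2
Therefore the field area that can be irrigated = 2170000 m^2.


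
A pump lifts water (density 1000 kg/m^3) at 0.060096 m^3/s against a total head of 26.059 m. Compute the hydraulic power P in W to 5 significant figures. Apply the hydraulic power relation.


Approach: apply the hydraulic power relation, P = rho*g*Q*H.
P = 1000 * 9.81 * 0.060096 * 26.059 = 15363 W
Therefore the hydraulic power P = 15363 W.


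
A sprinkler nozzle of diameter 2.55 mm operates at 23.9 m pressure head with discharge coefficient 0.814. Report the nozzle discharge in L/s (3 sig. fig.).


Approach: apply the orifice equation, Q = Cd*A*sqrt(2*g*h), A = pi*(d/2)^2.
A = pi*(2.55e-3/2)^2 = 5.1071e-06 m^2
Q = 0.814 * 5.1071e-06 * sqrt(2*9.81*23.9) * 1000 = 0.0900 L/s
Therefore the nozzle discharge = 0.0900 L/s.


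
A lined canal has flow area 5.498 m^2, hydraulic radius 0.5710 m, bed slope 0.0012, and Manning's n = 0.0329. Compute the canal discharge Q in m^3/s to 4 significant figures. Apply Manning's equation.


Approach: apply Manning's equation, Q = (1/n)*A*R^(2/3)*S^(1/2).
Q = (1/0.0329) * 5.498 * 0.5710^(2/3) * 0.0012^(1/2) = 3.984 m^3/s
Therefore the canal discharge Q = 3.984 m^3/s.


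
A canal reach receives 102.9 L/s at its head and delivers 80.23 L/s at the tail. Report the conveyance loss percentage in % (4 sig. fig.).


Approach: apply the conveyance loss ratio, loss% = ((Q_head - Q_tail)/Q_head)*100.
loss = ((102.9 - 80.23)/102.9)*100 = 22.03 %
Therefore the conveyance loss percentage = 22.03 %.


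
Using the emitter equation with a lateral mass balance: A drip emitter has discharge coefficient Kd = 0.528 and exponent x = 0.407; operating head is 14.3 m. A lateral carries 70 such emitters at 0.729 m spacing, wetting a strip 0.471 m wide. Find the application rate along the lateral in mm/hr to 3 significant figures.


Approach: apply the emitter equation with a lateral mass balance, q = Kd*h^x; Q = n*q; rate = Q/(n*spacing*width).
Step 1 — single emitter flow (q = Kd*h^x):
  q = 0.528 * 14.3^0.407 = 1.5590 L/hr
Step 2 — total lateral flow: Q = 70 * 1.5590 = 109.13 L/hr
Step 3 — wetted area: A = 70 * 0.729 * 0.471 = 24.035 m^2
Step 4 — application rate: Q/A = 109.13/24.035 = 4.54 mm/hr
Therefore the application rate along the lateral = 4.54 mm/hr.


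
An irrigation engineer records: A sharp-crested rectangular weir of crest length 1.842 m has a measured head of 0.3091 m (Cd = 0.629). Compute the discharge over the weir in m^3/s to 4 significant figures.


Approach: apply the rectangular weir equation, Q = (2/3)*Cd*L*sqrt(2g)*H^1.5.
Q = (2/3)*0.629*1.842*sqrt(2*9.81)*0.3091^1.5 = 0.5880 m^3/s
Therefore the discharge over the weir = 0.5880 m^3/s.


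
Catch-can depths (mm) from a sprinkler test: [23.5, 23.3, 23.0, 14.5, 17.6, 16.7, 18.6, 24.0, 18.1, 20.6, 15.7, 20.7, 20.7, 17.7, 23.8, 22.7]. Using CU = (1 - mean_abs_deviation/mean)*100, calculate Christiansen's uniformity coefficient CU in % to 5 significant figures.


mean = 20.07500 mm
mean |d_i - mean| = 2.703125 mm
CU = (1 - 2.703125/20.07500)*100 = 86.535 %
Therefore Christiansen's uniformity coefficient CU = 86.535 %.


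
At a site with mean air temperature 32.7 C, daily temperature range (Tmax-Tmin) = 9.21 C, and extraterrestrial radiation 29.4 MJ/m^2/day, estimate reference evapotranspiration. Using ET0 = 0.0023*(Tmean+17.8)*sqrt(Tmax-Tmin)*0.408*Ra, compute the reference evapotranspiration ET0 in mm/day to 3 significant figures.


ET0 = 0.0023*(32.7+17.8)*sqrt(9.21)*0.408*29.4 = 4.23 mm/day
Therefore the reference evapotranspiration ET0 = 4.23 mm/day.


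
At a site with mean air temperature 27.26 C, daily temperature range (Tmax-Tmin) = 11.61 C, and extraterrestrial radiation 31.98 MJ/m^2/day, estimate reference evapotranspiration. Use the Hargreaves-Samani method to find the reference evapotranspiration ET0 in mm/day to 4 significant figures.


Approach: apply the Hargreaves-Samani method, ET0 = 0.0023*(Tmean+17.8)*sqrt(Tmax-Tmin)*0.408*Ra.
ET0 = 0.0023*(27.26+17.8)*sqrt(11.61)*0.408*31.98 = 4.608 mm/day
Therefore the reference evapotranspiration ET0 = 4.608 mm/day.


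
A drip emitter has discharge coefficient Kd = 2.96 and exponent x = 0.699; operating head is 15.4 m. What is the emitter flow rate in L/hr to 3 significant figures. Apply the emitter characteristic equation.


Approach: apply the emitter characteristic equation, q = Kd * h^x.
q = 2.96 * 15.4^0.699 = 20.0 L/hr
Therefore the emitter flow rate = 20.0 L/hr.


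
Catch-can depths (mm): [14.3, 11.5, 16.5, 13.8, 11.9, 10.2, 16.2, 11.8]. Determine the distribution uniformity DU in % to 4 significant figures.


Approach: apply the low-quarter distribution uniformity, DU = (mean of lowest quarter of readings / overall mean)*100.
sorted lowest 2 of 8: [10.2, 11.5] -> mean = 10.8500 mm
overall mean = 13.2750 mm
DU = (10.8500/13.2750)*100 = 81.73 %
Therefore the distribution uniformity DU = 81.73 %.


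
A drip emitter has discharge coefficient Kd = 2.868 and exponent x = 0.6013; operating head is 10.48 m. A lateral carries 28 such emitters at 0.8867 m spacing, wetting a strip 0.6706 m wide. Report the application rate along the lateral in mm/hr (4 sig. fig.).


Approach: apply the emitter equation with a lateral mass balance, q = Kd*h^x; Q = n*q; rate = Q/(n*spacing*width).
Step 1 — single emitter flow (q = Kd*h^x):
  q = 2.868 * 10.48^0.6013 = 11.7794 L/hr
Step 2 — total lateral flow: Q = 28 * 11.7794 = 329.823 L/hr
Step 3 — wetted area: A = 28 * 0.8867 * 0.6706 = 16.6494 m^2
Step 4 — application rate: Q/A = 329.823/16.6494 = 19.81 mm/hr
Therefore the application rate along the lateral = 19.81 mm/hr.


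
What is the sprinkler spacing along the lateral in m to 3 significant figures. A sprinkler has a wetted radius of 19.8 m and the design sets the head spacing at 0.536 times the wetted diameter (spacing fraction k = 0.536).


Approach: apply the sprinkler spacing rule (spacing as a fraction of wetted diameter), S = k*(2*R).
S = 0.536 * (2 * 19.8) = 21.2 m
Therefore the sprinkler spacing along the lateral = 21.2 m.


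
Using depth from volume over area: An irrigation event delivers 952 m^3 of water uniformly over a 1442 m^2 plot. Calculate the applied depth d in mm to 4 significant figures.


Approach: apply depth from volume over area, d = (V/A)*1000.
d = (952 / 1442) * 1000 = 660.2 mm
Therefore the applied depth d = 660.2 mm.


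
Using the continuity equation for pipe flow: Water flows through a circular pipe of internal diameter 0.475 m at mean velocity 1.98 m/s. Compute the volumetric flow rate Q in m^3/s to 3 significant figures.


Approach: apply the continuity equation for pipe flow, Q = A * v with A = pi*(D/2)^2.
A = pi*(0.475/2)^2 = 0.17721 m^2
Q = 0.17721 * 1.98 = 0.351 m^3/s
Therefore the volumetric flow rate Q = 0.351 m^3/s.


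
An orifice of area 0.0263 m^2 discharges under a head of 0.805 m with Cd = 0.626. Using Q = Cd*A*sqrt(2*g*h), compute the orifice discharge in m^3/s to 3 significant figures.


Q = 0.626 * 0.0263 * sqrt(2*9.81*0.805) = 0.0654 m^3/s
Therefore the orifice discharge = 0.0654 m^3/s.


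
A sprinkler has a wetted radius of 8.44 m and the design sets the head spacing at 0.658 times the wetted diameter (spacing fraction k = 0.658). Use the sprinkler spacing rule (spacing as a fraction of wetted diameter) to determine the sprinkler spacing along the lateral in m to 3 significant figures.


Approach: apply the sprinkler spacing rule (spacing as a fraction of wetted diameter), S = k*(2*R).
S = 0.658 * (2 * 8.44) = 11.1 m
Therefore the sprinkler spacing along the lateral = 11.1 m.


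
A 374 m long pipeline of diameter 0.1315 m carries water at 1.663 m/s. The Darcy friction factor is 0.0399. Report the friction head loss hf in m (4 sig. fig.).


Approach: apply the Darcy-Weisbach equation, hf = f*(L/D)*(v^2/(2g)).
hf = 0.0399 * (374/0.1315) * (1.663^2 / (2*9.81))
hf = 16.00 m
Therefore the friction head loss hf = 16.00 m.
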